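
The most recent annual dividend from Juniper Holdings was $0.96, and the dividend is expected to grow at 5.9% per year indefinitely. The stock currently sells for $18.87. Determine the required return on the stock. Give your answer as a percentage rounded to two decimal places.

D₁ = $0.96 × 1.059 = $1.0166
P = D₁/(r − g) ⇒ r = D₁/P + g = $1.0166/$18.87 + 0.059 = 0.053876 + 0.059 = 0.112876

11.29%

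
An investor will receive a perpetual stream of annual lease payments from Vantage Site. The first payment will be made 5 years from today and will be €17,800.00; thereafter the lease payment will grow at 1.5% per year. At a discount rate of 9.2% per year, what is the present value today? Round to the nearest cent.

€162569.37

Value at end of year 4: C₁ / (r − g) = €17,800.00 / (0.092 − 0.015) = €231,168.8312
Discount to today: PV = €231,168.8312 / (1 + 0.092)^4 = €231,168.8312 / 1.421970 = €162,569.37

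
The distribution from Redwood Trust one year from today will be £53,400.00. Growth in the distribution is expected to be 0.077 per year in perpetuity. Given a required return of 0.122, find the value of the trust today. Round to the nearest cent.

£1186666.67

Growing perpetuity: P = D₁ / (r − g) = £53,400.0000 / (0.122 − 0.077) = £1,186,666.67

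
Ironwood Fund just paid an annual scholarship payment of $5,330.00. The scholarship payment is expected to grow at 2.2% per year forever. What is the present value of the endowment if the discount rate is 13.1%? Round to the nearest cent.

$49974.86

D₁ = D₀ × (1 + g) = $5,330.00 × 1.022 = $5,447.2600
Growing perpetuity: P = D₁ / (r − g) = $5,447.2600 / (0.131 − 0.022) = $49,974.86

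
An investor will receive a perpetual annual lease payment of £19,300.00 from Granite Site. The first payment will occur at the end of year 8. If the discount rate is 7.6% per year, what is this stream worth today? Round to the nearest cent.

£152075.00

Value at end of year 7: C / r = £19,300.00 / 0.076 = £253,947.3684
Discount to today: PV = £253,947.3684 / (1 + 0.076)^7 = £253,947.3684 / 1.669882 = £152,075.00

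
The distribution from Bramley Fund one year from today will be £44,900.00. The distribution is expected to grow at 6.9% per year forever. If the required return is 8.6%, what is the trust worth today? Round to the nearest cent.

£2641176.47

Growing perpetuity: P = D₁ / (r − g) = £44,900.0000 / (0.086 − 0.069) = £2,641,176.47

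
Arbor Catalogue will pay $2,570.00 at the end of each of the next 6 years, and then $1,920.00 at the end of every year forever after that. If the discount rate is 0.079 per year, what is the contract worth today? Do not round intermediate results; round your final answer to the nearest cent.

$27317.81

PV of 6-year annuity: $2,570.00 × [1 − (1+0.079)^−6] / 0.079 = 11916.92920
Perpetuity value at year 6: $1,920.00 / 0.079 = 24303.79747
PV of perpetuity: 24303.79747 / (1+0.079)^6 = 15400.87760
Total PV = 11916.92920 + 15400.87760 = 27317.80680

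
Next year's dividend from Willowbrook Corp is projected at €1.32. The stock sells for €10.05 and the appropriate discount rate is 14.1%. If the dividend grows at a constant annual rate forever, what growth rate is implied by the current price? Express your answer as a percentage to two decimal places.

0.97%

P = D₁/(r−g) ⇒ g = r − D₁/P = 0.141 − €1.32/€10.05 = 0.009657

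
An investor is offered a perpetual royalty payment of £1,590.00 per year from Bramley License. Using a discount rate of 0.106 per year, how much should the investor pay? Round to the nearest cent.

£15000.00

Level perpetuity: PV = C / r = £1,590.00 / 0.106 = £15,000.00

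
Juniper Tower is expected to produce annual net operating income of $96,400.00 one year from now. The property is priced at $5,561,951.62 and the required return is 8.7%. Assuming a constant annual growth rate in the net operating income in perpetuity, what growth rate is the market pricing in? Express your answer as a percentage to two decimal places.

P = D₁/(r−g) ⇒ g = r − D₁/P = 0.087 − $96,400.00/$5,561,951.62 = 0.069668

6.97%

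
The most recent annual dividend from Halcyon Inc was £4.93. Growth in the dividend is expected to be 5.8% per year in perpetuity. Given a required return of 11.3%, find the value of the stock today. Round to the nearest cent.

£94.84

D₁ = D₀ × (1 + g) = £4.93 × 1.058 = £5.2159
Growing perpetuity: P = D₁ / (r − g) = £5.2159 / (0.113 − 0.058) = £94.84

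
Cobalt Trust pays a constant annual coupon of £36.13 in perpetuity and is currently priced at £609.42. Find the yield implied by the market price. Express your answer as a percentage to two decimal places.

P = C/r ⇒ r = C/P = £36.13/£609.42 = 0.059286

5.93%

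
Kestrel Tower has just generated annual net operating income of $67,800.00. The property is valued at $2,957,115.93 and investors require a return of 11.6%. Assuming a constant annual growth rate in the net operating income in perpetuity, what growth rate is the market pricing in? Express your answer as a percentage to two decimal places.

9.10%

P = D₀(1+g)/(r−g) ⇒ P(r−g) = D₀(1+g) ⇒ g(P+D₀) = P·r − D₀
g = (P·r − D₀)/(P + D₀) = ($2,957,115.93×0.116 − $67,800.00) / ($2,957,115.93 + $67,800.00) = 0.090986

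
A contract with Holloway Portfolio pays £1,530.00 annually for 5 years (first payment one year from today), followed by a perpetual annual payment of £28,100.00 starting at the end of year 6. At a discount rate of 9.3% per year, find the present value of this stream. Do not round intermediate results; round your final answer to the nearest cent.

£199601.98

PV of 5-year annuity: £1,530.00 × [1 − (1+0.093)^−5] / 0.093 = 5905.12953
Perpetuity value at year 5: £28,100.00 / 0.093 = 302150.53763
PV of perpetuity: 302150.53763 / (1+0.093)^5 = 193696.85158
Total PV = 5905.12953 + 193696.85158 = 199601.98111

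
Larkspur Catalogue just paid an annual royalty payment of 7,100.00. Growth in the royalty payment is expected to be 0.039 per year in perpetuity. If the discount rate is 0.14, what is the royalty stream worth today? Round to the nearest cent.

73038.61

D₁ = D₀ × (1 + g) = 7,100.00 × 1.039 = 7,376.9000
Growing perpetuity: P = D₁ / (r − g) = 7,376.9000 / (0.14 − 0.039) = 73,038.61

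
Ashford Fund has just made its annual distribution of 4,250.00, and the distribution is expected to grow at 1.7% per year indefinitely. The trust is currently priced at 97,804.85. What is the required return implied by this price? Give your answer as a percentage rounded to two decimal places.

D₁ = 4,250.00 × 1.017 = 4,322.2500
P = D₁/(r − g) ⇒ r = D₁/P + g = 4,322.2500/97,804.85 + 0.017 = 0.044193 + 0.017 = 0.061193

6.12%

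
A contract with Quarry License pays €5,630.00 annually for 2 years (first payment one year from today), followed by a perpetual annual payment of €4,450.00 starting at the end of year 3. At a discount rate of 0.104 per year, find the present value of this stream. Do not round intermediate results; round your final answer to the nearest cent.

€44825.45

PV of 2-year annuity: €5,630.00 × [1 − (1+0.104)^−2] / 0.104 = 9718.87471
Perpetuity value at year 2: €4,450.00 / 0.104 = 42788.46154
PV of perpetuity: 42788.46154 / (1+0.104)^2 = 35106.58011
Total PV = 9718.87471 + 35106.58011 = 44825.45482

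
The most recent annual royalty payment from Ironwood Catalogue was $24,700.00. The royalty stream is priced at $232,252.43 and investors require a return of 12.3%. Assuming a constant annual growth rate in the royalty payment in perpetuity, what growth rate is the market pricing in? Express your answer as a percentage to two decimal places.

P = D₀(1+g)/(r−g) ⇒ P(r−g) = D₀(1+g) ⇒ g(P+D₀) = P·r − D₀
g = (P·r − D₀)/(P + D₀) = ($232,252.43×0.123 − $24,700.00) / ($232,252.43 + $24,700.00) = 0.015050

1.50%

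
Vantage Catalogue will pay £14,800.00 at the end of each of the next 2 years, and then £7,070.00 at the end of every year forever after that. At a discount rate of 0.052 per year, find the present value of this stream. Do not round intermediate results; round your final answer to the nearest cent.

PV of 2-year annuity: £14,800.00 × [1 − (1+0.052)^−2] / 0.052 = 27441.48390
Perpetuity value at year 2: £7,070.00 / 0.052 = 135961.53846
PV of perpetuity: 135961.53846 / (1+0.052)^2 = 122852.66744
Total PV = 27441.48390 + 122852.66744 = 150294.15134

£150294.15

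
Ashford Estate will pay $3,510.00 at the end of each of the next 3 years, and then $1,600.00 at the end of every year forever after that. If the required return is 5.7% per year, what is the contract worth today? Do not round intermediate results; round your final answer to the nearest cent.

PV of 3-year annuity: $3,510.00 × [1 − (1+0.057)^−3] / 0.057 = 9434.59248
Perpetuity value at year 3: $1,600.00 / 0.057 = 28070.17544
PV of perpetuity: 28070.17544 / (1+0.057)^3 = 23769.50650
Total PV = 9434.59248 + 23769.50650 = 33204.09898

$33204.10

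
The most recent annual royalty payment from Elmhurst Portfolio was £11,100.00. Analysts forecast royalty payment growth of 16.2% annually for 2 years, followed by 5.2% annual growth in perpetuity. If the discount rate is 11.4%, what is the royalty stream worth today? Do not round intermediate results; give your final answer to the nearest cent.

D_1 = 12898.20000
D_2 = 14987.70840
Terminal value at year 2: TV = D_2×(1+g_2)/(r−g_2) = 15767.06924/0.062 = 254307.56834
P_0 = D_1/(1+r)^1 + D_2/(1+r)^2 + TV/(1+r)^2
    = 11578.27648 + 12077.16093 + 204922.14990 = 228577.58731

£228577.59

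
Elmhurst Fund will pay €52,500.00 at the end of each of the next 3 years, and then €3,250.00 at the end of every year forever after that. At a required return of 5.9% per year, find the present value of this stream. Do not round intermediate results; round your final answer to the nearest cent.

€186974.53

PV of 3-year annuity: €52,500.00 × [1 − (1+0.059)^−3] / 0.059 = 140593.17173
Perpetuity value at year 3: €3,250.00 / 0.059 = 55084.74576
PV of perpetuity: 55084.74576 / (1+0.059)^3 = 46381.35894
Total PV = 140593.17173 + 46381.35894 = 186974.53067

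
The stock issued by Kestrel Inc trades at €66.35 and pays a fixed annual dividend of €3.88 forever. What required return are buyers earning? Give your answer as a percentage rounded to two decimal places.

5.85%

P = C/r ⇒ r = C/P = €3.88/€66.35 = 0.058478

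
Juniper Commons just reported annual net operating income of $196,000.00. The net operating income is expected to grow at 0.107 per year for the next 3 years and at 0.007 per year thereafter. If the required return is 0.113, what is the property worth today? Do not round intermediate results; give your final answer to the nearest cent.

D_1 = 216972.00000
D_2 = 240188.00400
D_3 = 265888.12043
Terminal value at year 3: TV = D_3×(1+g_2)/(r−g_2) = 267749.33727/0.106 = 2525937.14407
P_0 = D_1/(1+r)^1 + D_2/(1+r)^2 + D_3/(1+r)^3 + TV/(1+r)^3
    = 194943.39623 + 193892.48843 + 192847.24590 + 1832048.83610 = 2413731.96666

$2413731.97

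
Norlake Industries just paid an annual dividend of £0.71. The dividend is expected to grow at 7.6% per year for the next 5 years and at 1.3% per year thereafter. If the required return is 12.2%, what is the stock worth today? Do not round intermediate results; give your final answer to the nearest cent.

D_1 = 0.76396
D_2 = 0.82202
D_3 = 0.88449
D_4 = 0.95172
D_5 = 1.02405
Terminal value at year 5: TV = D_5×(1+g_2)/(r−g_2) = 1.03736/0.109 = 9.51706
P_0 = D_1/(1+r)^1 + D_2/(1+r)^2 + D_3/(1+r)^3 + D_4/(1+r)^4 + D_5/(1+r)^5 + TV/(1+r)^5
    = 0.68089 + 0.65298 + 0.62621 + 0.60053 + 0.57591 + 5.35227 = 8.48879

£8.49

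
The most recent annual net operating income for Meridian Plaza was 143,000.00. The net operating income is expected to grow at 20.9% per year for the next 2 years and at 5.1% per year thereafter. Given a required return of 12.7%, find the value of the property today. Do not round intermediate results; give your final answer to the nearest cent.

2593749.07

D_1 = 172887.00000
D_2 = 209020.38300
Terminal value at year 2: TV = D_2×(1+g_2)/(r−g_2) = 219680.42253/0.076 = 2890531.87543
P_0 = D_1/(1+r)^1 + D_2/(1+r)^2 + TV/(1+r)^2
    = 153404.61402 + 164566.26295 + 2275778.18901 = 2593749.06599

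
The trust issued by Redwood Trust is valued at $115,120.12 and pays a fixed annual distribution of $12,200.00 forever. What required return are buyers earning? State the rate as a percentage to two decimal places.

10.60%

P = C/r ⇒ r = C/P = $12,200.00/$115,120.12 = 0.105976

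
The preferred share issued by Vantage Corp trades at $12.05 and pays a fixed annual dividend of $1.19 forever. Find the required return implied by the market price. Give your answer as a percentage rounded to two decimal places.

9.88%

P = C/r ⇒ r = C/P = $1.19/$12.05 = 0.098755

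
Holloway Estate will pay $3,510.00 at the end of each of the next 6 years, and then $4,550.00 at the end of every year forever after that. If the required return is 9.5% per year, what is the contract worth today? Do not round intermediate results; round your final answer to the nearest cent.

PV of 6-year annuity: $3,510.00 × [1 − (1+0.095)^−6] / 0.095 = 15513.58707
Perpetuity value at year 6: $4,550.00 / 0.095 = 47894.73684
PV of perpetuity: 47894.73684 / (1+0.095)^6 = 27784.53138
Total PV = 15513.58707 + 27784.53138 = 43298.11845

$43298.12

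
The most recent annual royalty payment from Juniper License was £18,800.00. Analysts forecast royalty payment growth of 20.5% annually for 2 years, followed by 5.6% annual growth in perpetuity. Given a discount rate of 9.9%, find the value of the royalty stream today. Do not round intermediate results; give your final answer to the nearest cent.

£598264.64

D_1 = 22654.00000
D_2 = 27298.07000
Terminal value at year 2: TV = D_2×(1+g_2)/(r−g_2) = 28826.76192/0.043 = 670389.81209
P_0 = D_1/(1+r)^1 + D_2/(1+r)^2 + TV/(1+r)^2
    = 20613.28480 + 22601.46332 + 555049.88992 = 598264.63804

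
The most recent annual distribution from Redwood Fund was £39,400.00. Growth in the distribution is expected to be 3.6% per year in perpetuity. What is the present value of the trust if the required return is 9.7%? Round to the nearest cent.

£669154.10

D₁ = D₀ × (1 + g) = £39,400.00 × 1.036 = £40,818.4000
Growing perpetuity: P = D₁ / (r − g) = £40,818.4000 / (0.097 − 0.036) = £669,154.10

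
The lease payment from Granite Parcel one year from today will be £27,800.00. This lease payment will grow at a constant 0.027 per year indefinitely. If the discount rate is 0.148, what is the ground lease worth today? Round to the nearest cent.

Growing perpetuity: P = D₁ / (r − g) = £27,800.0000 / (0.148 − 0.027) = £229,752.07

£229752.07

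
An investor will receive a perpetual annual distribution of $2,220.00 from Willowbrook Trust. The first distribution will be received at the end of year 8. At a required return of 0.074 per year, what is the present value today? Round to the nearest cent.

Value at end of year 7: C / r = $2,220.00 / 0.074 = $30,000.0000
Discount to today: PV = $30,000.0000 / (1 + 0.074)^7 = $30,000.0000 / 1.648276 = $18,200.83

$18200.83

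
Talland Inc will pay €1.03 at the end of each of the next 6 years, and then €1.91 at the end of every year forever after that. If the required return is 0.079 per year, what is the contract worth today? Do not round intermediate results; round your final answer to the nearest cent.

€20.10

PV of 6-year annuity: €1.03 × [1 − (1+0.079)^−6] / 0.079 = 4.77605
Perpetuity value at year 6: €1.91 / 0.079 = 24.17722
PV of perpetuity: 24.17722 / (1+0.079)^6 = 15.32066
Total PV = 4.77605 + 15.32066 = 20.09671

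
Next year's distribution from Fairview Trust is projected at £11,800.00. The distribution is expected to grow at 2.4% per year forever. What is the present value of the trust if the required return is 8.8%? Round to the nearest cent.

£184375.00

Growing perpetuity: P = D₁ / (r − g) = £11,800.0000 / (0.088 − 0.024) = £184,375.00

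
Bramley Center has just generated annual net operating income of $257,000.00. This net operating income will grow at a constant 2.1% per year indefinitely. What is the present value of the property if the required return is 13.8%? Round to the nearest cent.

$2242709.40

D₁ = D₀ × (1 + g) = $257,000.00 × 1.021 = $262,397.0000
Growing perpetuity: P = D₁ / (r − g) = $262,397.0000 / (0.138 − 0.021) = $2,242,709.40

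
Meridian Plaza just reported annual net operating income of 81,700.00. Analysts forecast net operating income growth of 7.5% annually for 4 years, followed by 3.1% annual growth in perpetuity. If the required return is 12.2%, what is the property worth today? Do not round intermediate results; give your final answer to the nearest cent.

D_1 = 87827.50000
D_2 = 94414.56250
D_3 = 101495.65469
D_4 = 109107.82879
Terminal value at year 4: TV = D_4×(1+g_2)/(r−g_2) = 112490.17148/0.091 = 1236155.73057
P_0 = D_1/(1+r)^1 + D_2/(1+r)^2 + D_3/(1+r)^3 + D_4/(1+r)^4 + TV/(1+r)^4
    = 78277.62923 + 74998.61981 + 71856.96639 + 68846.91522 + 780012.85263 = 1073992.98329

1073992.98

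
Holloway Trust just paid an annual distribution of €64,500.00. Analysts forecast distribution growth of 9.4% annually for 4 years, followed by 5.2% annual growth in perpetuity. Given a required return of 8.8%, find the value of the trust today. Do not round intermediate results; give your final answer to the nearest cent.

D_1 = 70563.00000
D_2 = 77195.92200
D_3 = 84452.33867
D_4 = 92390.85850
Terminal value at year 4: TV = D_4×(1+g_2)/(r−g_2) = 97195.18314/0.036 = 2699866.19847
P_0 = D_1/(1+r)^1 + D_2/(1+r)^2 + D_3/(1+r)^3 + D_4/(1+r)^4 + TV/(1+r)^4
    = 64855.69853 + 65213.35863 + 65572.99112 + 65934.60688 + 1926755.73450 = 2188332.38967

€2188332.39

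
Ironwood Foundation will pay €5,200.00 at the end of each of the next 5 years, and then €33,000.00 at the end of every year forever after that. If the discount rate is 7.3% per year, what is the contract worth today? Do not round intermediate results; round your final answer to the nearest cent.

€338979.08

PV of 5-year annuity: €5,200.00 × [1 − (1+0.073)^−5] / 0.073 = 21150.85252
Perpetuity value at year 5: €33,000.00 / 0.073 = 452054.79452
PV of perpetuity: 452054.79452 / (1+0.073)^5 = 317828.23046
Total PV = 21150.85252 + 317828.23046 = 338979.08298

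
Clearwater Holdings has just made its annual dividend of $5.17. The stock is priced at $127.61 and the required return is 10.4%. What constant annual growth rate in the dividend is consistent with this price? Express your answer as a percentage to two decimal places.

6.10%

P = D₀(1+g)/(r−g) ⇒ P(r−g) = D₀(1+g) ⇒ g(P+D₀) = P·r − D₀
g = (P·r − D₀)/(P + D₀) = ($127.61×0.104 − $5.17) / ($127.61 + $5.17) = 0.061014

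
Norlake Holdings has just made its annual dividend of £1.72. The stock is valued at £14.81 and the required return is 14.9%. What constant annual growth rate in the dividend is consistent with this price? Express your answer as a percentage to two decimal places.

2.94%

P = D₀(1+g)/(r−g) ⇒ P(r−g) = D₀(1+g) ⇒ g(P+D₀) = P·r − D₀
g = (P·r − D₀)/(P + D₀) = (£14.81×0.149 − £1.72) / (£14.81 + £1.72) = 0.029443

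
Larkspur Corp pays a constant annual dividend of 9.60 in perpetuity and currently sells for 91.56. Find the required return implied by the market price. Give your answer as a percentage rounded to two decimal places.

P = C/r ⇒ r = C/P = 9.60/91.56 = 0.104849

10.48%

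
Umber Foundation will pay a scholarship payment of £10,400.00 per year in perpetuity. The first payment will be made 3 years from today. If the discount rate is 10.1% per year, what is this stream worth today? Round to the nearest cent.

Value at end of year 2: C / r = £10,400.00 / 0.101 = £102,970.2970
Discount to today: PV = £102,970.2970 / (1 + 0.101)^2 = £102,970.2970 / 1.212201 = £84,944.90

£84944.90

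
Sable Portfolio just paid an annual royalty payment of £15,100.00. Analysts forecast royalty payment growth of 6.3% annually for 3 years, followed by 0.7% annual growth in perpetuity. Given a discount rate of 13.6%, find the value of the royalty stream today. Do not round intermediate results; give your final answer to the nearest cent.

£136302.14

D_1 = 16051.30000
D_2 = 17062.53190
D_3 = 18137.47141
Terminal value at year 3: TV = D_3×(1+g_2)/(r−g_2) = 18264.43371/0.129 = 141584.75744
P_0 = D_1/(1+r)^1 + D_2/(1+r)^2 + D_3/(1+r)^3 + TV/(1+r)^3
    = 14129.66549 + 13221.68523 + 12372.05229 + 96578.73374 = 136302.13675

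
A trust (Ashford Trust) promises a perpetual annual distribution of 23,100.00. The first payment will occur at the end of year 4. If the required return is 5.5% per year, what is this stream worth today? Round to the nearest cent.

Value at end of year 3: C / r = 23,100.00 / 0.055 = 420,000.0000
Discount to today: PV = 420,000.0000 / (1 + 0.055)^3 = 420,000.0000 / 1.174241 = 357,677.74

357677.74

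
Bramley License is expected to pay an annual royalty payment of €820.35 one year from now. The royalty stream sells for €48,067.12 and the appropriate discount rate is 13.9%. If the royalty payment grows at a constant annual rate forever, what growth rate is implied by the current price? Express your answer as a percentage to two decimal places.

P = D₁/(r−g) ⇒ g = r − D₁/P = 0.139 − €820.35/€48,067.12 = 0.121933

12.19%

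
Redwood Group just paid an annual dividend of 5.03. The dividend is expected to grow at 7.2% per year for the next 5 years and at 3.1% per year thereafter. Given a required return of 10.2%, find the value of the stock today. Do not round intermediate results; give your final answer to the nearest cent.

D_1 = 5.39216
D_2 = 5.78040
D_3 = 6.19658
D_4 = 6.64274
D_5 = 7.12102
Terminal value at year 5: TV = D_5×(1+g_2)/(r−g_2) = 7.34177/0.071 = 103.40516
P_0 = D_1/(1+r)^1 + D_2/(1+r)^2 + D_3/(1+r)^3 + D_4/(1+r)^4 + D_5/(1+r)^5 + TV/(1+r)^5
    = 4.89307 + 4.75986 + 4.63028 + 4.50423 + 4.38161 + 63.62595 = 86.79500

86.80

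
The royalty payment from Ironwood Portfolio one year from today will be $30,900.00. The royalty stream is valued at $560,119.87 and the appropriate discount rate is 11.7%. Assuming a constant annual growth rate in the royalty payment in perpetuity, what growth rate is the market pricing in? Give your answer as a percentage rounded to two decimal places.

6.18%

P = D₁/(r−g) ⇒ g = r − D₁/P = 0.117 − $30,900.00/$560,119.87 = 0.061833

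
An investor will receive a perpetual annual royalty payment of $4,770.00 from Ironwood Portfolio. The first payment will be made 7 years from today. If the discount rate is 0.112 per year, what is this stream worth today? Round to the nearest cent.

Value at end of year 6: C / r = $4,770.00 / 0.112 = $42,589.2857
Discount to today: PV = $42,589.2857 / (1 + 0.112)^6 = $42,589.2857 / 1.890727 = $22,525.35

$22525.35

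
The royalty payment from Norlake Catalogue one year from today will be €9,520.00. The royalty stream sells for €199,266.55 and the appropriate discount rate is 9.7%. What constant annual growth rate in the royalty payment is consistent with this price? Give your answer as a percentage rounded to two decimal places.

P = D₁/(r−g) ⇒ g = r − D₁/P = 0.097 − €9,520.00/€199,266.55 = 0.049225

4.92%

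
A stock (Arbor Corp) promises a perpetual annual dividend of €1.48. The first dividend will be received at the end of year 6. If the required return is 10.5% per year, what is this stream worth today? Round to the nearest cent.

€8.56

Value at end of year 5: C / r = €1.48 / 0.105 = €14.0952
Discount to today: PV = €14.0952 / (1 + 0.105)^5 = €14.0952 / 1.647447 = €8.56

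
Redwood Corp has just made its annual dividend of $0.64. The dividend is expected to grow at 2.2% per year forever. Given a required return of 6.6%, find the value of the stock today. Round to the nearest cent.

$14.87

D₁ = D₀ × (1 + g) = $0.64 × 1.022 = $0.6541
Growing perpetuity: P = D₁ / (r − g) = $0.6541 / (0.066 − 0.022) = $14.87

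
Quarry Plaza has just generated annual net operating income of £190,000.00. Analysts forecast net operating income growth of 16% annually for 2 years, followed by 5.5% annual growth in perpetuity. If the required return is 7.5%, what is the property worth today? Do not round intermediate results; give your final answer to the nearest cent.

D_1 = 220400.00000
D_2 = 255664.00000
Terminal value at year 2: TV = D_2×(1+g_2)/(r−g_2) = 269725.52000/0.02 = 13486276.00000
P_0 = D_1/(1+r)^1 + D_2/(1+r)^2 + TV/(1+r)^2
    = 205023.25581 + 221234.39697 + 11670114.44024 = 12096372.09302

£12096372.09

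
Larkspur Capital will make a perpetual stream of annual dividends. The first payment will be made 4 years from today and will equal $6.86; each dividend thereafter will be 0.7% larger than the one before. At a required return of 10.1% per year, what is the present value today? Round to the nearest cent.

Value at end of year 3: C₁ / (r − g) = $6.86 / (0.101 − 0.007) = $72.9787
Discount to today: PV = $72.9787 / (1 + 0.101)^3 = $72.9787 / 1.334633 = $54.68

$54.68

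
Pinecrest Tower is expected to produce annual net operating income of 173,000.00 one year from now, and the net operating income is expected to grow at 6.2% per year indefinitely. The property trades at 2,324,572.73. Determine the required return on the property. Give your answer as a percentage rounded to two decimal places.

13.64%

P = D₁/(r − g) ⇒ r = D₁/P + g = 173,000.0000/2,324,572.73 + 0.062 = 0.074422 + 0.062 = 0.136422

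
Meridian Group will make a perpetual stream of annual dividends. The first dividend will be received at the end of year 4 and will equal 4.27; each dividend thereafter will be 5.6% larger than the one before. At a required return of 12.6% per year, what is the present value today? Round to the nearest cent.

Value at end of year 3: C₁ / (r − g) = 4.27 / (0.126 − 0.056) = 61.0000
Discount to today: PV = 61.0000 / (1 + 0.126)^3 = 61.0000 / 1.427628 = 42.73

42.73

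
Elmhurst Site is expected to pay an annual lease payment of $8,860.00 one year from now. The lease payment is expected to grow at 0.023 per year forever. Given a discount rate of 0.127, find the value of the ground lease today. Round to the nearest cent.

Growing perpetuity: P = D₁ / (r − g) = $8,860.0000 / (0.127 − 0.023) = $85,192.31

$85192.31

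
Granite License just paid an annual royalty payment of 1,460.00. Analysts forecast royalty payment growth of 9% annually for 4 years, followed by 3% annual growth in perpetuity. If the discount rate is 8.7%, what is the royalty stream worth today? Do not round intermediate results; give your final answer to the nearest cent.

D_1 = 1591.40000
D_2 = 1734.62600
D_3 = 1890.74234
D_4 = 2060.90915
Terminal value at year 4: TV = D_4×(1+g_2)/(r−g_2) = 2122.73643/0.057 = 37240.98991
P_0 = D_1/(1+r)^1 + D_2/(1+r)^2 + D_3/(1+r)^3 + D_4/(1+r)^4 + TV/(1+r)^4
    = 1464.02944 + 1468.07000 + 1472.12171 + 1476.18460 + 26674.91476 = 32555.32051

32555.32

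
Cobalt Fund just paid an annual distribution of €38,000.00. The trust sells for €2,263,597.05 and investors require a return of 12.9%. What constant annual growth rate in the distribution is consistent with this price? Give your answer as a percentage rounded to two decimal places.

11.04%

P = D₀(1+g)/(r−g) ⇒ P(r−g) = D₀(1+g) ⇒ g(P+D₀) = P·r − D₀
g = (P·r − D₀)/(P + D₀) = (€2,263,597.05×0.129 − €38,000.00) / (€2,263,597.05 + €38,000.00) = 0.110360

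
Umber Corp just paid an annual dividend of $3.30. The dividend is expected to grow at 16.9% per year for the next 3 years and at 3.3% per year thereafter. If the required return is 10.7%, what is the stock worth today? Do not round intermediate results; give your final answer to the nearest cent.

D_1 = 3.85770
D_2 = 4.50965
D_3 = 5.27178
Terminal value at year 3: TV = D_3×(1+g_2)/(r−g_2) = 5.44575/0.074 = 73.59123
P_0 = D_1/(1+r)^1 + D_2/(1+r)^2 + D_3/(1+r)^3 + TV/(1+r)^3
    = 3.48482 + 3.68000 + 3.88611 + 54.24794 = 65.29886

$65.30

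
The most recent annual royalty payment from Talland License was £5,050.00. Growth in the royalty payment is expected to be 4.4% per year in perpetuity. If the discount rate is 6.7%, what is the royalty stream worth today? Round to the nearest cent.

D₁ = D₀ × (1 + g) = £5,050.00 × 1.044 = £5,272.2000
Growing perpetuity: P = D₁ / (r − g) = £5,272.2000 / (0.067 − 0.044) = £229,226.09

£229226.09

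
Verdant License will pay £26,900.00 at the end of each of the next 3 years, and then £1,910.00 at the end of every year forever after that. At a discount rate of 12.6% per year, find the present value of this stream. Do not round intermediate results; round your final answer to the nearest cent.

£74567.02

PV of 3-year annuity: £26,900.00 × [1 − (1+0.126)^−3] / 0.126 = 63948.90010
Perpetuity value at year 3: £1,910.00 / 0.126 = 15158.73016
PV of perpetuity: 15158.73016 / (1+0.126)^3 = 10618.12052
Total PV = 63948.90010 + 10618.12052 = 74567.02063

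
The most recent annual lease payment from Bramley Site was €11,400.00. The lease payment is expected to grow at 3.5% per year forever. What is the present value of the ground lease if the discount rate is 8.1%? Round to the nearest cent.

€256500.00

D₁ = D₀ × (1 + g) = €11,400.00 × 1.035 = €11,799.0000
Growing perpetuity: P = D₁ / (r − g) = €11,799.0000 / (0.081 − 0.035) = €256,500.00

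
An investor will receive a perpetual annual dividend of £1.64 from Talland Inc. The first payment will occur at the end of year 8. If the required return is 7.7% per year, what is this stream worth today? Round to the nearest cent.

Value at end of year 7: C / r = £1.64 / 0.077 = £21.2987
Discount to today: PV = £21.2987 / (1 + 0.077)^7 = £21.2987 / 1.680776 = £12.67

£12.67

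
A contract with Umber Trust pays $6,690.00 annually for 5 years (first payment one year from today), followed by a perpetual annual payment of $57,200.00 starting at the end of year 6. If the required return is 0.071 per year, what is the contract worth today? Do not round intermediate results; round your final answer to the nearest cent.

$599086.17

PV of 5-year annuity: $6,690.00 × [1 − (1+0.071)^−5] / 0.071 = 27357.03169
Perpetuity value at year 5: $57,200.00 / 0.071 = 805633.80282
PV of perpetuity: 805633.80282 / (1+0.071)^5 = 571729.13728
Total PV = 27357.03169 + 571729.13728 = 599086.16896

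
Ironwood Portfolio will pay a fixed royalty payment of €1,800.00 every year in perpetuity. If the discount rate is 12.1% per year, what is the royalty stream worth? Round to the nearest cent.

Level perpetuity: PV = C / r = €1,800.00 / 0.121 = €14,876.03

€14876.03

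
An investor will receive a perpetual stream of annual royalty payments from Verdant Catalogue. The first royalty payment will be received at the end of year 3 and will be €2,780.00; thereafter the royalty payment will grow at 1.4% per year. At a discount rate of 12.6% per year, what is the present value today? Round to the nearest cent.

Value at end of year 2: C₁ / (r − g) = €2,780.00 / (0.126 − 0.014) = €24,821.4286
Discount to today: PV = €24,821.4286 / (1 + 0.126)^2 = €24,821.4286 / 1.267876 = €19,577.17

€19577.17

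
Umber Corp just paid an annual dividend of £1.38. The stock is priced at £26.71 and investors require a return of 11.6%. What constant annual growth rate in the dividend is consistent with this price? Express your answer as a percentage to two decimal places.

6.12%

P = D₀(1+g)/(r−g) ⇒ P(r−g) = D₀(1+g) ⇒ g(P+D₀) = P·r − D₀
g = (P·r − D₀)/(P + D₀) = (£26.71×0.116 − £1.38) / (£26.71 + £1.38) = 0.061173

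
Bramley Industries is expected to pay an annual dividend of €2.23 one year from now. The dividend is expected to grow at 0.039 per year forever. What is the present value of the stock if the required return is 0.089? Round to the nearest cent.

€44.60

Growing perpetuity: P = D₁ / (r − g) = €2.2300 / (0.089 − 0.039) = €44.60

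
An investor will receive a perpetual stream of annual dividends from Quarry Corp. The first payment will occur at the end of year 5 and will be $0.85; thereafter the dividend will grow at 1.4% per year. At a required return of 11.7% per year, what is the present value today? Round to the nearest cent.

$5.30

Value at end of year 4: C₁ / (r − g) = $0.85 / (0.117 − 0.014) = $8.2524
Discount to today: PV = $8.2524 / (1 + 0.117)^4 = $8.2524 / 1.556728 = $5.30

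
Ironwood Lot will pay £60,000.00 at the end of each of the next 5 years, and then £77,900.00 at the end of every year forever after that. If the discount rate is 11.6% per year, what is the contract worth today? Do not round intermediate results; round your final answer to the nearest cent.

PV of 5-year annuity: £60,000.00 × [1 − (1+0.116)^−5] / 0.116 = 218447.09320
Perpetuity value at year 5: £77,900.00 / 0.116 = 671551.72414
PV of perpetuity: 671551.72414 / (1+0.116)^5 = 387934.58147
Total PV = 218447.09320 + 387934.58147 = 606381.67467

£606381.67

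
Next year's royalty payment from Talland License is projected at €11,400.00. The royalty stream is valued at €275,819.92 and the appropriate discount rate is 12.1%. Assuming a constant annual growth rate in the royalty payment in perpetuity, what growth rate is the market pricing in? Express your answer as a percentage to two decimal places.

7.97%

P = D₁/(r−g) ⇒ g = r − D₁/P = 0.121 − €11,400.00/€275,819.92 = 0.079669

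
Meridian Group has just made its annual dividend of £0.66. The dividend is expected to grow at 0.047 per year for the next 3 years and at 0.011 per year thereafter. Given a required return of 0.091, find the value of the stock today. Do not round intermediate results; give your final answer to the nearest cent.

D_1 = 0.69102
D_2 = 0.72350
D_3 = 0.75750
Terminal value at year 3: TV = D_3×(1+g_2)/(r−g_2) = 0.76583/0.08 = 9.57294
P_0 = D_1/(1+r)^1 + D_2/(1+r)^2 + D_3/(1+r)^3 + TV/(1+r)^3
    = 0.63338 + 0.60784 + 0.58332 + 7.37176 = 9.19630

£9.20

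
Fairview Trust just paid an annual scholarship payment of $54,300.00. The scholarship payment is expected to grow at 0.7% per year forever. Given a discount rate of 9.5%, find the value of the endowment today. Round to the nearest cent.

D₁ = D₀ × (1 + g) = $54,300.00 × 1.007 = $54,680.1000
Growing perpetuity: P = D₁ / (r − g) = $54,680.1000 / (0.095 − 0.007) = $621,364.77

$621364.77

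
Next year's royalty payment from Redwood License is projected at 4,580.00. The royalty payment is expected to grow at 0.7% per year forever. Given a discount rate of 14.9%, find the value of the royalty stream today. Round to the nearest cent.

Growing perpetuity: P = D₁ / (r − g) = 4,580.0000 / (0.149 − 0.007) = 32,253.52

32253.52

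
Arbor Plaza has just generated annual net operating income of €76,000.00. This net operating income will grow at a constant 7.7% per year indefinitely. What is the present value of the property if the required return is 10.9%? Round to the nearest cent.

€2557875.00

D₁ = D₀ × (1 + g) = €76,000.00 × 1.077 = €81,852.0000
Growing perpetuity: P = D₁ / (r − g) = €81,852.0000 / (0.109 − 0.077) = €2,557,875.00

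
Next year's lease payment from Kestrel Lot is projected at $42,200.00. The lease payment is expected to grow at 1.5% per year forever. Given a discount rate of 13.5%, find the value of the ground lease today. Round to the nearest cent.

$351666.67

Growing perpetuity: P = D₁ / (r − g) = $42,200.0000 / (0.135 − 0.015) = $351,666.67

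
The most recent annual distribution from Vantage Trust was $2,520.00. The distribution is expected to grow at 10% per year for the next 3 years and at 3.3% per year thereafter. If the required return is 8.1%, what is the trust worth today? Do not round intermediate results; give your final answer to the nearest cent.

D_1 = 2772.00000
D_2 = 3049.20000
D_3 = 3354.12000
Terminal value at year 3: TV = D_3×(1+g_2)/(r−g_2) = 3464.80596/0.048 = 72183.45750
P_0 = D_1/(1+r)^1 + D_2/(1+r)^2 + D_3/(1+r)^3 + TV/(1+r)^3
    = 2564.29232 + 2609.36314 + 2655.22614 + 57142.67915 = 64971.56075

$64971.56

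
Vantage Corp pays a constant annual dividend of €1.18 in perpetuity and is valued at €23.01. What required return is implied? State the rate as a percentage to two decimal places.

5.13%

P = C/r ⇒ r = C/P = €1.18/€23.01 = 0.051282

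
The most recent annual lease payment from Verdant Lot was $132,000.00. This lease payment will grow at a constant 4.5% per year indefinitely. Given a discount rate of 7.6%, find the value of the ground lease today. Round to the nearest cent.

D₁ = D₀ × (1 + g) = $132,000.00 × 1.045 = $137,940.0000
Growing perpetuity: P = D₁ / (r − g) = $137,940.0000 / (0.076 − 0.045) = $4,449,677.42

$4449677.42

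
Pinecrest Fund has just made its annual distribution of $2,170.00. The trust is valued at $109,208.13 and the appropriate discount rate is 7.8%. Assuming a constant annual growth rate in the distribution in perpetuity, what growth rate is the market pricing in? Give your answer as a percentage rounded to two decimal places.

5.70%

P = D₀(1+g)/(r−g) ⇒ P(r−g) = D₀(1+g) ⇒ g(P+D₀) = P·r − D₀
g = (P·r − D₀)/(P + D₀) = ($109,208.13×0.078 − $2,170.00) / ($109,208.13 + $2,170.00) = 0.056997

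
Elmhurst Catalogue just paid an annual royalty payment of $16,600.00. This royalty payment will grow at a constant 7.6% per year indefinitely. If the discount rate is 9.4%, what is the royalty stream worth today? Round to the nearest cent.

D₁ = D₀ × (1 + g) = $16,600.00 × 1.076 = $17,861.6000
Growing perpetuity: P = D₁ / (r − g) = $17,861.6000 / (0.094 − 0.076) = $992,311.11

$992311.11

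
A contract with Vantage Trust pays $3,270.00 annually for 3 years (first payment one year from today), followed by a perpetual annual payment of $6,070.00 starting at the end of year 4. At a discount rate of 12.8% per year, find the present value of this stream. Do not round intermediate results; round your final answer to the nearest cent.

$40788.13

PV of 3-year annuity: $3,270.00 × [1 − (1+0.128)^−3] / 0.128 = 7747.26511
Perpetuity value at year 3: $6,070.00 / 0.128 = 47421.87500
PV of perpetuity: 47421.87500 / (1+0.128)^3 = 33040.86606
Total PV = 7747.26511 + 33040.86606 = 40788.13117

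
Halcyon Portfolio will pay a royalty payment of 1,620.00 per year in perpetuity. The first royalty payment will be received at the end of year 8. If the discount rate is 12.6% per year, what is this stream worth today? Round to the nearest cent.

5602.42

Value at end of year 7: C / r = 1,620.00 / 0.126 = 12,857.1429
Discount to today: PV = 12,857.1429 / (1 + 0.126)^7 = 12,857.1429 / 2.294926 = 5,602.42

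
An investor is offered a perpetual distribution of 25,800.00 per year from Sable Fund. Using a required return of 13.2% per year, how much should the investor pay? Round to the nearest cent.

195454.55

Level perpetuity: PV = C / r = 25,800.00 / 0.132 = 195,454.55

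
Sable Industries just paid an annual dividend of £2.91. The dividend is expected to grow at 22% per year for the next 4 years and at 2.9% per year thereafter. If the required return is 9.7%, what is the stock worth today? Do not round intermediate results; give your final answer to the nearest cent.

D_1 = 3.55020
D_2 = 4.33124
D_3 = 5.28412
D_4 = 6.44662
Terminal value at year 4: TV = D_4×(1+g_2)/(r−g_2) = 6.63358/0.068 = 97.55258
P_0 = D_1/(1+r)^1 + D_2/(1+r)^2 + D_3/(1+r)^3 + D_4/(1+r)^4 + TV/(1+r)^4
    = 3.23628 + 3.59915 + 4.00270 + 4.45149 + 67.36158 = 82.65120

£82.65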